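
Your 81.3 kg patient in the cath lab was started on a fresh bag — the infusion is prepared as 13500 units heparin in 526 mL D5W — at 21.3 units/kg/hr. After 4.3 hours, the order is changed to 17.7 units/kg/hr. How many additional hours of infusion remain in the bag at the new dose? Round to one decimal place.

Initial rate:
Dose = 21.3 units/kg/hr × 81.3 kg = 1731.69 units/hr
Concentration = 13500 units ÷ 526 mL = 25.6654 units/mL
Rate = 1731.69 units/hr ÷ 25.6654 units/mL = 67.47177 mL/hr
Volume infused so far = 67.47177 mL/hr × 4.3 hr = 290.1286 mL
Volume remaining = 526 − 290.1286 = 235.8714 mL
New rate:
Dose = 17.7 units/kg/hr × 81.3 kg = 1439.01 units/hr
Rate = 1439.01 units/hr ÷ 25.6654 units/mL = 56.06809 mL/hr
Time remaining = 235.8714 mL ÷ 56.06809 mL/hr = 4.206873 hr

4.2 hours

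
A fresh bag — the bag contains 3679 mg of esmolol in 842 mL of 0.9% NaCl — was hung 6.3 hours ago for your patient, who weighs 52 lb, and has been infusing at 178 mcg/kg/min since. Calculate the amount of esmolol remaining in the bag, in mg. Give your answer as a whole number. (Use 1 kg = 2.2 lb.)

Weight = 52 lb ÷ 2.2 lb/kg = 23.63636 kg
Dose = 178 mcg/kg/min × 23.63636 kg = 4207.273 mcg/min
4207.273 mcg/min × 60 min/hr = 252436.4 mcg/hr
Concentration = 3679 mg ÷ 842 mL = 4.369359 mg/mL = 4369.359 mcg/mL
Rate = 252436.4 mcg/hr ÷ 4369.359 mcg/mL = 57.77424 mL/hr
Volume infused = 57.77424 mL/hr × 6.3 hr = 363.9777 mL
Volume remaining = 842 − 363.9777 = 478.0223 mL
Drug remaining = 478.0223 mL × 4369.359 mcg/mL = 2088651 mcg = 2088.651 mg

2089 mg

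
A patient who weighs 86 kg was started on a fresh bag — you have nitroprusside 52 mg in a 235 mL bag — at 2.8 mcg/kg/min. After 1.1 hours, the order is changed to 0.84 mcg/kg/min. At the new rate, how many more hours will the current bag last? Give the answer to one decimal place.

8.3 hours

Initial rate:
Dose = 2.8 mcg/kg/min × 86 kg = 240.8 mcg/min
240.8 mcg/min × 60 min/hr = 14448 mcg/hr
Concentration = 52 mg ÷ 235 mL = 0.2212766 mg/mL = 221.2766 mcg/mL
Rate = 14448 mcg/hr ÷ 221.2766 mcg/mL = 65.29385 mL/hr
Volume infused so far = 65.29385 mL/hr × 1.1 hr = 71.82323 mL
Volume remaining = 235 − 71.82323 = 163.1768 mL
New rate:
Dose = 0.84 mcg/kg/min × 86 kg = 72.24 mcg/min
72.24 mcg/min × 60 min/hr = 4334.4 mcg/hr
Rate = 4334.4 mcg/hr ÷ 221.2766 mcg/mL = 19.58815 mL/hr
Time remaining = 163.1768 mL ÷ 19.58815 mL/hr = 8.33038 hr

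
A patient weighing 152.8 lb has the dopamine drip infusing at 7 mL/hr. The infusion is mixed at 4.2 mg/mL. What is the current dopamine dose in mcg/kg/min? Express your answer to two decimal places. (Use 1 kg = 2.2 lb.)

7.05 mcg/kg/min

Weight = 152.8 lb ÷ 2.2 lb/kg = 69.45455 kg
Concentration = 4.2 mg/mL = 4200 mcg/mL
Drug rate = 7 mL/hr × 4200 mcg/mL = 29400 mcg/hr
29400 mcg/hr ÷ 60 min/hr = 490 mcg/min
490 mcg/min ÷ 69.45455 kg = 7.054974 mcg/kg/min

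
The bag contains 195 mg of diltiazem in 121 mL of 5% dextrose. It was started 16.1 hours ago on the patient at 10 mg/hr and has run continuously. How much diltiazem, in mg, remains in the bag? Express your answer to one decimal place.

Concentration = 195 mg ÷ 121 mL = 1.61157 mg/mL
Rate = 10 mg/hr ÷ 1.61157 mg/mL = 6.205128 mL/hr
Volume infused = 6.205128 mL/hr × 16.1 hr = 99.90256 mL
Volume remaining = 121 − 99.90256 = 21.09744 mL
Drug remaining = 21.09744 mL × 1.61157 mg/mL = 34 mg

34.0 mg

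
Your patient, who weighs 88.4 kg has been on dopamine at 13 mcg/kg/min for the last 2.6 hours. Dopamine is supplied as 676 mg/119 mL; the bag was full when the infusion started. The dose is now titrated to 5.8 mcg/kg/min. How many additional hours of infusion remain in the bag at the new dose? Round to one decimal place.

Initial rate:
Dose = 13 mcg/kg/min × 88.4 kg = 1149.2 mcg/min
1149.2 mcg/min × 60 min/hr = 68952 mcg/hr
Concentration = 676 mg ÷ 119 mL = 5.680672 mg/mL = 5680.672 mcg/mL
Rate = 68952 mcg/hr ÷ 5680.672 mcg/mL = 12.138 mL/hr
Volume infused so far = 12.138 mL/hr × 2.6 hr = 31.5588 mL
Volume remaining = 119 − 31.5588 = 87.4412 mL
New rate:
Dose = 5.8 mcg/kg/min × 88.4 kg = 512.72 mcg/min
512.72 mcg/min × 60 min/hr = 30763.2 mcg/hr
Rate = 30763.2 mcg/hr ÷ 5680.672 mcg/mL = 5.415415 mL/hr
Time remaining = 87.4412 mL ÷ 5.415415 mL/hr = 16.14672 hr

16.1 hours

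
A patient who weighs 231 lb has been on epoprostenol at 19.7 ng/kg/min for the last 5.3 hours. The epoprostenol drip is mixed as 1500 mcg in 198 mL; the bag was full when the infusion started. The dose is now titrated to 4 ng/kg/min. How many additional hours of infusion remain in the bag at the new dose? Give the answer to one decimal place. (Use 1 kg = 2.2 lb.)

Initial rate:
Weight = 231 lb ÷ 2.2 lb/kg = 105 kg
Dose = 19.7 ng/kg/min × 105 kg = 2068.5 ng/min
2068.5 ng/min × 60 min/hr = 124110 ng/hr
Concentration = 1500 mcg ÷ 198 mL = 7.575758 mcg/mL = 7575.758 ng/mL
Rate = 124110 ng/hr ÷ 7575.758 ng/mL = 16.38252 mL/hr
Volume infused so far = 16.38252 mL/hr × 5.3 hr = 86.82736 mL
Volume remaining = 198 − 86.82736 = 111.1726 mL
New rate:
Dose = 4 ng/kg/min × 105 kg = 420 ng/min
420 ng/min × 60 min/hr = 25200 ng/hr
Rate = 25200 ng/hr ÷ 7575.758 ng/mL = 3.3264 mL/hr
Time remaining = 111.1726 mL ÷ 3.3264 mL/hr = 33.42131 hr

33.4 hours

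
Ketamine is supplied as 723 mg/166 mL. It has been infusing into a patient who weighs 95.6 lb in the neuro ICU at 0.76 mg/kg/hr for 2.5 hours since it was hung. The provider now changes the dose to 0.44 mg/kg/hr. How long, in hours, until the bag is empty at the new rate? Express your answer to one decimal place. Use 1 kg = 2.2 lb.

33.5 hours

Initial rate:
Weight = 95.6 lb ÷ 2.2 lb/kg = 43.45455 kg
Dose = 0.76 mg/kg/hr × 43.45455 kg = 33.02545 mg/hr
Concentration = 723 mg ÷ 166 mL = 4.355422 mg/mL
Rate = 33.02545 mg/hr ÷ 4.355422 mg/mL = 7.582608 mL/hr
Volume infused so far = 7.582608 mL/hr × 2.5 hr = 18.95652 mL
Volume remaining = 166 − 18.95652 = 147.0435 mL
New rate:
Dose = 0.44 mg/kg/hr × 43.45455 kg = 19.12 mg/hr
Rate = 19.12 mg/hr ÷ 4.355422 mg/mL = 4.389931 mL/hr
Time remaining = 147.0435 mL ÷ 4.389931 mL/hr = 33.49563 hr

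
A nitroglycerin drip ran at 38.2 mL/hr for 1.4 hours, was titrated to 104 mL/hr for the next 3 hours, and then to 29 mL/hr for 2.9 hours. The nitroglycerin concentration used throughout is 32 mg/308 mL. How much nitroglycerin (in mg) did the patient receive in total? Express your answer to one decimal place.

46.7 mg

Concentration = 32 mg ÷ 308 mL = 0.1038961 mg/mL
Stage 1: 38.2 mL/hr × 1.4 hr = 53.48 mL → 53.48 mL × 0.1038961 mg/mL = 5.556364 mg
Stage 2: 104 mL/hr × 3 hr = 312 mL → 312 mL × 0.1038961 mg/mL = 32.41558 mg
Stage 3: 29 mL/hr × 2.9 hr = 84.1 mL → 84.1 mL × 0.1038961 mg/mL = 8.737662 mg
Total = 5.556364 + 32.41558 + 8.737662 = 46.70961 mg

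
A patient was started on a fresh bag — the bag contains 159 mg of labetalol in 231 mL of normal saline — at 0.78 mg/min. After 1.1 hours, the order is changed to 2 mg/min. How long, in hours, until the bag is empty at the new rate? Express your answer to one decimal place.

0.9 hours

Initial rate:
0.78 mg/min × 60 min/hr = 46.8 mg/hr
Concentration = 159 mg ÷ 231 mL = 0.6883117 mg/mL
Rate = 46.8 mg/hr ÷ 0.6883117 mg/mL = 67.99245 mL/hr
Volume infused so far = 67.99245 mL/hr × 1.1 hr = 74.7917 mL
Volume remaining = 231 − 74.7917 = 156.2083 mL
New rate:
2 mg/min × 60 min/hr = 120 mg/hr
Rate = 120 mg/hr ÷ 0.6883117 mg/mL = 174.3396 mL/hr
Time remaining = 156.2083 mL ÷ 174.3396 mL/hr = 0.896 hr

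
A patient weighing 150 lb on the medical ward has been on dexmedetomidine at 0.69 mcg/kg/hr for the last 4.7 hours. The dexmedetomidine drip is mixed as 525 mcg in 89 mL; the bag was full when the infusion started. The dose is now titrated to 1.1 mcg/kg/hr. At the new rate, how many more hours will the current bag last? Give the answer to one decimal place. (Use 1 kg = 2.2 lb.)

Initial rate:
Weight = 150 lb ÷ 2.2 lb/kg = 68.18182 kg
Dose = 0.69 mcg/kg/hr × 68.18182 kg = 47.04545 mcg/hr
Concentration = 525 mcg ÷ 89 mL = 5.898876 mcg/mL
Rate = 47.04545 mcg/hr ÷ 5.898876 mcg/mL = 7.975325 mL/hr
Volume infused so far = 7.975325 mL/hr × 4.7 hr = 37.48403 mL
Volume remaining = 89 − 37.48403 = 51.51597 mL
New rate:
Dose = 1.1 mcg/kg/hr × 68.18182 kg = 75 mcg/hr
Rate = 75 mcg/hr ÷ 5.898876 mcg/mL = 12.71429 mL/hr
Time remaining = 51.51597 mL ÷ 12.71429 mL/hr = 4.051818 hr

4.1 hours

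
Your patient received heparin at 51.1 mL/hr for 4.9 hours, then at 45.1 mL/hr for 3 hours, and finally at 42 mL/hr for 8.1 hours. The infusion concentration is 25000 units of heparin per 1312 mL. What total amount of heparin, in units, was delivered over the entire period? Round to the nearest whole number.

Concentration = 25000 units ÷ 1312 mL = 19.05488 units/mL
Stage 1: 51.1 mL/hr × 4.9 hr = 250.39 mL → 250.39 mL × 19.05488 units/mL = 4771.151 units
Stage 2: 45.1 mL/hr × 3 hr = 135.3 mL → 135.3 mL × 19.05488 units/mL = 2578.125 units
Stage 3: 42 mL/hr × 8.1 hr = 340.2 mL → 340.2 mL × 19.05488 units/mL = 6482.47 units
Total = 4771.151 + 2578.125 + 6482.47 = 13831.75 units

13832 units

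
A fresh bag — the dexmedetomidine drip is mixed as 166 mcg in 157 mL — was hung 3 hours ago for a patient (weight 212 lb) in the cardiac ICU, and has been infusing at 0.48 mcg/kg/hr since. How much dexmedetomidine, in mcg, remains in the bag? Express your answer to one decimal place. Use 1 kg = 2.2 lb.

27.2 mcg

Weight = 212 lb ÷ 2.2 lb/kg = 96.36364 kg
Dose = 0.48 mcg/kg/hr × 96.36364 kg = 46.25455 mcg/hr
Concentration = 166 mcg ÷ 157 mL = 1.057325 mcg/mL
Rate = 46.25455 mcg/hr ÷ 1.057325 mcg/mL = 43.74677 mL/hr
Volume infused = 43.74677 mL/hr × 3 hr = 131.2403 mL
Volume remaining = 157 − 131.2403 = 25.75969 mL
Drug remaining = 25.75969 mL × 1.057325 mcg/mL = 27.23636 mcg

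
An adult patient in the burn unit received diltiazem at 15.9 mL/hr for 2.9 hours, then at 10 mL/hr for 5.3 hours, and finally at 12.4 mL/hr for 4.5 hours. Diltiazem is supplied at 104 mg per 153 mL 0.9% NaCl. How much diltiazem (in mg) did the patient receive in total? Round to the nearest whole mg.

Concentration = 104 mg ÷ 153 mL = 0.6797386 mg/mL
Stage 1: 15.9 mL/hr × 2.9 hr = 46.11 mL → 46.11 mL × 0.6797386 mg/mL = 31.34275 mg
Stage 2: 10 mL/hr × 5.3 hr = 53 mL → 53 mL × 0.6797386 mg/mL = 36.02614 mg
Stage 3: 12.4 mL/hr × 4.5 hr = 55.8 mL → 55.8 mL × 0.6797386 mg/mL = 37.92941 mg
Total = 31.34275 + 36.02614 + 37.92941 = 105.2983 mg

105 mg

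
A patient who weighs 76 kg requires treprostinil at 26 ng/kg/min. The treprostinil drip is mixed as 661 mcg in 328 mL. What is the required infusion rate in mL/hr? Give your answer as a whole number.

59 mL/hr

Dose = 26 ng/kg/min × 76 kg = 1976 ng/min
1976 ng/min × 60 min/hr = 118560 ng/hr
Concentration = 661 mcg ÷ 328 mL = 2.015244 mcg/mL = 2015.244 ng/mL
Rate = 118560 ng/hr ÷ 2015.244 ng/mL = 58.83159 mL/hr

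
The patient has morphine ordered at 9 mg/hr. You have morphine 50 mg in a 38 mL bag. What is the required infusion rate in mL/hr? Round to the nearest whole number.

Concentration = 50 mg ÷ 38 mL = 1.315789 mg/mL
Rate = 9 mg/hr ÷ 1.315789 mg/mL = 6.84 mL/hr

7 mL/hr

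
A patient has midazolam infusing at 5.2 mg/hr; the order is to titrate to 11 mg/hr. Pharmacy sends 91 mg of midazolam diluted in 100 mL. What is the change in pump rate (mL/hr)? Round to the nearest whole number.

At the current dose:
Concentration = 91 mg ÷ 100 mL = 0.91 mg/mL
Rate = 5.2 mg/hr ÷ 0.91 mg/mL = 5.714286 mL/hr
At the new dose:
Rate = 11 mg/hr ÷ 0.91 mg/mL = 12.08791 mL/hr
Change = 12.08791 − 5.714286 = 6.373626 mL/hr → 6.373626 mL/hr increase

6 mL/hr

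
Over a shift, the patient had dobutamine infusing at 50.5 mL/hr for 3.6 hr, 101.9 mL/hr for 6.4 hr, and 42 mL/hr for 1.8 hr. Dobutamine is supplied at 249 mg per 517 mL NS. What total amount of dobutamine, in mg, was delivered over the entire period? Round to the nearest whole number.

438 mg

Concentration = 249 mg ÷ 517 mL = 0.4816248 mg/mL
Stage 1: 50.5 mL/hr × 3.6 hr = 181.8 mL → 181.8 mL × 0.4816248 mg/mL = 87.55938 mg
Stage 2: 101.9 mL/hr × 6.4 hr = 652.16 mL → 652.16 mL × 0.4816248 mg/mL = 314.0964 mg
Stage 3: 42 mL/hr × 1.8 hr = 75.6 mL → 75.6 mL × 0.4816248 mg/mL = 36.41083 mg
Total = 87.55938 + 314.0964 + 36.41083 = 438.0666 mg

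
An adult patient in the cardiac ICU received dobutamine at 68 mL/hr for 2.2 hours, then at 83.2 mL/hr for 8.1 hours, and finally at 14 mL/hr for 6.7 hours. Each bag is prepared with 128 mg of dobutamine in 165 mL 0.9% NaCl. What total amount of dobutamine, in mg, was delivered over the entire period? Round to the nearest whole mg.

Concentration = 128 mg ÷ 165 mL = 0.7757576 mg/mL
Stage 1: 68 mL/hr × 2.2 hr = 149.6 mL → 149.6 mL × 0.7757576 mg/mL = 116.0533 mg
Stage 2: 83.2 mL/hr × 8.1 hr = 673.92 mL → 673.92 mL × 0.7757576 mg/mL = 522.7985 mg
Stage 3: 14 mL/hr × 6.7 hr = 93.8 mL → 93.8 mL × 0.7757576 mg/mL = 72.76606 mg
Total = 116.0533 + 522.7985 + 72.76606 = 711.6179 mg

712 mg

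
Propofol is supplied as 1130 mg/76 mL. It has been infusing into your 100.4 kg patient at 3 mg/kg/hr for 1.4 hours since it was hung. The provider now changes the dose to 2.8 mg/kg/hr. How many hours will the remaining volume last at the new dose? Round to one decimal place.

Initial rate:
Dose = 3 mg/kg/hr × 100.4 kg = 301.2 mg/hr
Concentration = 1130 mg ÷ 76 mL = 14.86842 mg/mL
Rate = 301.2 mg/hr ÷ 14.86842 mg/mL = 20.2577 mL/hr
Volume infused so far = 20.2577 mL/hr × 1.4 hr = 28.36078 mL
Volume remaining = 76 − 28.36078 = 47.63922 mL
New rate:
Dose = 2.8 mg/kg/hr × 100.4 kg = 281.12 mg/hr
Rate = 281.12 mg/hr ÷ 14.86842 mg/mL = 18.90719 mL/hr
Time remaining = 47.63922 mL ÷ 18.90719 mL/hr = 2.519636 hr

2.5 hours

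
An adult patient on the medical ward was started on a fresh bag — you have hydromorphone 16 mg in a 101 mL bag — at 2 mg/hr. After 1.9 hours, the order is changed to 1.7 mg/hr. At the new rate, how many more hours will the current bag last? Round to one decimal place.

7.2 hours

Initial rate:
Concentration = 16 mg ÷ 101 mL = 0.1584158 mg/mL
Rate = 2 mg/hr ÷ 0.1584158 mg/mL = 12.625 mL/hr
Volume infused so far = 12.625 mL/hr × 1.9 hr = 23.9875 mL
Volume remaining = 101 − 23.9875 = 77.0125 mL
New rate:
Rate = 1.7 mg/hr ÷ 0.1584158 mg/mL = 10.73125 mL/hr
Time remaining = 77.0125 mL ÷ 10.73125 mL/hr = 7.176471 hr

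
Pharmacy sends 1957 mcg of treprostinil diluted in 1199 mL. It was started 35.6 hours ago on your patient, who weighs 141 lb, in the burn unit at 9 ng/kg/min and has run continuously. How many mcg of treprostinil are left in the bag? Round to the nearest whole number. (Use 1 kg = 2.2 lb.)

Weight = 141 lb ÷ 2.2 lb/kg = 64.09091 kg
Dose = 9 ng/kg/min × 64.09091 kg = 576.8182 ng/min
576.8182 ng/min × 60 min/hr = 34609.09 ng/hr
Concentration = 1957 mcg ÷ 1199 mL = 1.632193 mcg/mL = 1632.193 ng/mL
Rate = 34609.09 ng/hr ÷ 1632.193 ng/mL = 21.20404 mL/hr
Volume infused = 21.20404 mL/hr × 35.6 hr = 754.8637 mL
Volume remaining = 1199 − 754.8637 = 444.1363 mL
Drug remaining = 444.1363 mL × 1632.193 ng/mL = 724916.4 ng = 724.9164 mcg

725 mcg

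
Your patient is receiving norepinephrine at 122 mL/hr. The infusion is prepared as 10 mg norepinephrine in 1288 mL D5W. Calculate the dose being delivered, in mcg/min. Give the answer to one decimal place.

Concentration = 10 mg ÷ 1288 mL = 0.007763975 mg/mL = 7.763975 mcg/mL
Drug rate = 122 mL/hr × 7.763975 mcg/mL = 947.205 mcg/hr
947.205 mcg/hr ÷ 60 min/hr = 15.78675 mcg/min

15.8 mcg/min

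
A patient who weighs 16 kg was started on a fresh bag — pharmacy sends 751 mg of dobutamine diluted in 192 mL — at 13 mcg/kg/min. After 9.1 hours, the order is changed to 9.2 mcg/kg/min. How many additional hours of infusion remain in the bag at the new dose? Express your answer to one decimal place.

Initial rate:
Dose = 13 mcg/kg/min × 16 kg = 208 mcg/min
208 mcg/min × 60 min/hr = 12480 mcg/hr
Concentration = 751 mg ÷ 192 mL = 3.911458 mg/mL = 3911.458 mcg/mL
Rate = 12480 mcg/hr ÷ 3911.458 mcg/mL = 3.190626 mL/hr
Volume infused so far = 3.190626 mL/hr × 9.1 hr = 29.0347 mL
Volume remaining = 192 − 29.0347 = 162.9653 mL
New rate:
Dose = 9.2 mcg/kg/min × 16 kg = 147.2 mcg/min
147.2 mcg/min × 60 min/hr = 8832 mcg/hr
Rate = 8832 mcg/hr ÷ 3911.458 mcg/mL = 2.257981 mL/hr
Time remaining = 162.9653 mL ÷ 2.257981 mL/hr = 72.17301 hr

72.2 hours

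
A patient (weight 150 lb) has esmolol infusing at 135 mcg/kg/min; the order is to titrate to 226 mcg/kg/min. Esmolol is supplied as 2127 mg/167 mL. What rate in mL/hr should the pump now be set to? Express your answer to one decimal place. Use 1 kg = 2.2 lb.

Weight = 150 lb ÷ 2.2 lb/kg = 68.18182 kg
Dose = 226 mcg/kg/min × 68.18182 kg = 15409.09 mcg/min
15409.09 mcg/min × 60 min/hr = 924545.5 mcg/hr
Concentration = 2127 mg ÷ 167 mL = 12.73653 mg/mL = 12736.53 mcg/mL
Rate = 924545.5 mcg/hr ÷ 12736.53 mcg/mL = 72.59008 mL/hr

72.6 mL/hr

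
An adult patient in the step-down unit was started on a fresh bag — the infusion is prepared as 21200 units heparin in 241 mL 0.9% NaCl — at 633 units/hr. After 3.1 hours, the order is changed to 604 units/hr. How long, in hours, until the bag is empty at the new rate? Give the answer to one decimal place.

Initial rate:
Concentration = 21200 units ÷ 241 mL = 87.9668 units/mL
Rate = 633 units/hr ÷ 87.9668 units/mL = 7.195896 mL/hr
Volume infused so far = 7.195896 mL/hr × 3.1 hr = 22.30728 mL
Volume remaining = 241 − 22.30728 = 218.6927 mL
New rate:
Rate = 604 units/hr ÷ 87.9668 units/mL = 6.866226 mL/hr
Time remaining = 218.6927 mL ÷ 6.866226 mL/hr = 31.8505 hr

31.9 hours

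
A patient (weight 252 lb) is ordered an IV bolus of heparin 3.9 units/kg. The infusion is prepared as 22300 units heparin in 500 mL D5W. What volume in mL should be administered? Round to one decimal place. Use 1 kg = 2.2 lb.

10.0 mL

Weight = 252 lb ÷ 2.2 lb/kg = 114.5455 kg
Dose = 3.9 units/kg × 114.5455 kg = 446.7273 units
Concentration = 22300 units ÷ 500 mL = 44.6 units/mL
Volume = 446.7273 units ÷ 44.6 units/mL = 10.01631 mL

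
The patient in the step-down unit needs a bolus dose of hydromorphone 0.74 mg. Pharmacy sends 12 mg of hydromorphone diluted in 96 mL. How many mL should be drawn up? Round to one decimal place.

5.9 mL

Concentration = 12 mg ÷ 96 mL = 0.125 mg/mL
Volume = 0.74 mg ÷ 0.125 mg/mL = 5.92 mL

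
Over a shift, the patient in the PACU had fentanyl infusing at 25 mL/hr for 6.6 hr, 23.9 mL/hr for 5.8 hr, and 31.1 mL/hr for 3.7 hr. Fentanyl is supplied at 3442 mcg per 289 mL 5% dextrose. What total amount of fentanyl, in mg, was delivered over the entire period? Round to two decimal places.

Concentration = 3442 mcg ÷ 289 mL = 11.91003 mcg/mL
Stage 1: 25 mL/hr × 6.6 hr = 165 mL → 165 mL × 11.91003 mcg/mL = 1965.156 mcg
Stage 2: 23.9 mL/hr × 5.8 hr = 138.62 mL → 138.62 mL × 11.91003 mcg/mL = 1650.969 mcg
Stage 3: 31.1 mL/hr × 3.7 hr = 115.07 mL → 115.07 mL × 11.91003 mcg/mL = 1370.488 mcg
Total = 1965.156 + 1650.969 + 1370.488 = 4986.612 mcg = 4.986612 mg

4.99 mg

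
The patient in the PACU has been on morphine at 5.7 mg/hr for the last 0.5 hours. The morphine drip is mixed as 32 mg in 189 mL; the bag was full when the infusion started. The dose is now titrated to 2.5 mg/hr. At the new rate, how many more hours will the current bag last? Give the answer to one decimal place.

Initial rate:
Concentration = 32 mg ÷ 189 mL = 0.1693122 mg/mL
Rate = 5.7 mg/hr ÷ 0.1693122 mg/mL = 33.66562 mL/hr
Volume infused so far = 33.66562 mL/hr × 0.5 hr = 16.83281 mL
Volume remaining = 189 − 16.83281 = 172.1672 mL
New rate:
Rate = 2.5 mg/hr ÷ 0.1693122 mg/mL = 14.76562 mL/hr
Time remaining = 172.1672 mL ÷ 14.76562 mL/hr = 11.66 hr

11.7 hours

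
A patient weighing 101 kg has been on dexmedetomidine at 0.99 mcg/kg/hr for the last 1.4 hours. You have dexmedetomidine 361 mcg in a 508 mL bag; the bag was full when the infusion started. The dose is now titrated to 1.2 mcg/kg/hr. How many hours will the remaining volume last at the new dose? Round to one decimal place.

1.8 hours

Initial rate:
Dose = 0.99 mcg/kg/hr × 101 kg = 99.99 mcg/hr
Concentration = 361 mcg ÷ 508 mL = 0.7106299 mcg/mL
Rate = 99.99 mcg/hr ÷ 0.7106299 mcg/mL = 140.7061 mL/hr
Volume infused so far = 140.7061 mL/hr × 1.4 hr = 196.9886 mL
Volume remaining = 508 − 196.9886 = 311.0114 mL
New rate:
Dose = 1.2 mcg/kg/hr × 101 kg = 121.2 mcg/hr
Rate = 121.2 mcg/hr ÷ 0.7106299 mcg/mL = 170.5529 mL/hr
Time remaining = 311.0114 mL ÷ 170.5529 mL/hr = 1.823548 hr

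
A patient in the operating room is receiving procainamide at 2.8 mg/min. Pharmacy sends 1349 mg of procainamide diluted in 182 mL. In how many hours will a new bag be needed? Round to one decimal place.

2.8 mg/min × 60 min/hr = 168 mg/hr
Concentration = 1349 mg ÷ 182 mL = 7.412088 mg/mL
Rate = 168 mg/hr ÷ 7.412088 mg/mL = 22.66568 mL/hr
Duration = 182 mL ÷ 22.66568 mL/hr = 8.029762 hr

8.0 hours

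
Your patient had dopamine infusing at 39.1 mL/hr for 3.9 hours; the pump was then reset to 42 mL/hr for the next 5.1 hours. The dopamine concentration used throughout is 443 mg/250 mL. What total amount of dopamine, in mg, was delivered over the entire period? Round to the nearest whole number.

650 mg

Concentration = 443 mg ÷ 250 mL = 1.772 mg/mL
Stage 1: 39.1 mL/hr × 3.9 hr = 152.49 mL → 152.49 mL × 1.772 mg/mL = 270.2123 mg
Stage 2: 42 mL/hr × 5.1 hr = 214.2 mL → 214.2 mL × 1.772 mg/mL = 379.5624 mg
Total = 270.2123 + 379.5624 = 649.7747 mg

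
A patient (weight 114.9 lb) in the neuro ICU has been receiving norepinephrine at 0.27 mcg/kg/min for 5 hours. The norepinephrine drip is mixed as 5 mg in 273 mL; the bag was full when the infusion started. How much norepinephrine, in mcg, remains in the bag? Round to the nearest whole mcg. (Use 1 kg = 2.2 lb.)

Weight = 114.9 lb ÷ 2.2 lb/kg = 52.22727 kg
Dose = 0.27 mcg/kg/min × 52.22727 kg = 14.10136 mcg/min
14.10136 mcg/min × 60 min/hr = 846.0818 mcg/hr
Concentration = 5 mg ÷ 273 mL = 0.01831502 mg/mL = 18.31502 mcg/mL
Rate = 846.0818 mcg/hr ÷ 18.31502 mcg/mL = 46.19607 mL/hr
Volume infused = 46.19607 mL/hr × 5 hr = 230.9803 mL
Volume remaining = 273 − 230.9803 = 42.01966 mL
Drug remaining = 42.01966 mL × 18.31502 mcg/mL = 769.5909 mcg

770 mcg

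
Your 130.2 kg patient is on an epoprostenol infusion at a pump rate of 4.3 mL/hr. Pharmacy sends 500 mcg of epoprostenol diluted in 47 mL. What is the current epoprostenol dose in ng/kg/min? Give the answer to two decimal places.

Concentration = 500 mcg ÷ 47 mL = 10.6383 mcg/mL = 10638.3 ng/mL
Drug rate = 4.3 mL/hr × 10638.3 ng/mL = 45744.68 ng/hr
45744.68 ng/hr ÷ 60 min/hr = 762.4113 ng/min
762.4113 ng/min ÷ 130.2 kg = 5.855694 ng/kg/min

5.86 ng/kg/min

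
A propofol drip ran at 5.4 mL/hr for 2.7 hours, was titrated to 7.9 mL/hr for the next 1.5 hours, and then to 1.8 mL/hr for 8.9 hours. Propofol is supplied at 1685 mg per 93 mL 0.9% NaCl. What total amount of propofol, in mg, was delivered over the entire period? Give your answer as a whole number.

769 mg

Concentration = 1685 mg ÷ 93 mL = 18.11828 mg/mL
Stage 1: 5.4 mL/hr × 2.7 hr = 14.58 mL → 14.58 mL × 18.11828 mg/mL = 264.1645 mg
Stage 2: 7.9 mL/hr × 1.5 hr = 11.85 mL → 11.85 mL × 18.11828 mg/mL = 214.7016 mg
Stage 3: 1.8 mL/hr × 8.9 hr = 16.02 mL → 16.02 mL × 18.11828 mg/mL = 290.2548 mg
Total = 264.1645 + 214.7016 + 290.2548 = 769.121 mg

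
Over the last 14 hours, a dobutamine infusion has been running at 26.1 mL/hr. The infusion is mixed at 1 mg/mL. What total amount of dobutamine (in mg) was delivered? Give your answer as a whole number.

Concentration = 1 mg/mL = 1000 mcg/mL
Drug rate = 26.1 mL/hr × 1000 mcg/mL = 26100 mcg/hr
Total = 26100 mcg/hr × 14 hr = 365400 mcg = 365.4 mg

365 mg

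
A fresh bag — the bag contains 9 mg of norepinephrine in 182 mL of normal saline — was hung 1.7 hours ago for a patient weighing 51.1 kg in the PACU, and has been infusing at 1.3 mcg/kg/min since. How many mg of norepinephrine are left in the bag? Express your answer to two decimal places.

2.22 mg

Dose = 1.3 mcg/kg/min × 51.1 kg = 66.43 mcg/min
66.43 mcg/min × 60 min/hr = 3985.8 mcg/hr
Concentration = 9 mg ÷ 182 mL = 0.04945055 mg/mL = 49.45055 mcg/mL
Rate = 3985.8 mcg/hr ÷ 49.45055 mcg/mL = 80.60173 mL/hr
Volume infused = 80.60173 mL/hr × 1.7 hr = 137.0229 mL
Volume remaining = 182 − 137.0229 = 44.97705 mL
Drug remaining = 44.97705 mL × 49.45055 mcg/mL = 2224.14 mcg = 2.22414 mg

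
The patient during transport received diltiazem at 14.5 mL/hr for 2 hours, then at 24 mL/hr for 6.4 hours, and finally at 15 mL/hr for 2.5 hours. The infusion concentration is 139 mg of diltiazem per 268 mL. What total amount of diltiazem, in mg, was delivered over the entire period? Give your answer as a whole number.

Concentration = 139 mg ÷ 268 mL = 0.5186567 mg/mL
Stage 1: 14.5 mL/hr × 2 hr = 29 mL → 29 mL × 0.5186567 mg/mL = 15.04104 mg
Stage 2: 24 mL/hr × 6.4 hr = 153.6 mL → 153.6 mL × 0.5186567 mg/mL = 79.66567 mg
Stage 3: 15 mL/hr × 2.5 hr = 37.5 mL → 37.5 mL × 0.5186567 mg/mL = 19.44963 mg
Total = 15.04104 + 79.66567 + 19.44963 = 114.1563 mg

114 mg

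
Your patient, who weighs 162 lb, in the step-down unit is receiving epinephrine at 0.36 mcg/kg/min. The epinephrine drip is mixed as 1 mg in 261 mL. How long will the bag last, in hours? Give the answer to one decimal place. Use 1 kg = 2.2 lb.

Weight = 162 lb ÷ 2.2 lb/kg = 73.63636 kg
Dose = 0.36 mcg/kg/min × 73.63636 kg = 26.50909 mcg/min
26.50909 mcg/min × 60 min/hr = 1590.545 mcg/hr
Concentration = 1 mg ÷ 261 mL = 0.003831418 mg/mL = 3.831418 mcg/mL
Rate = 1590.545 mcg/hr ÷ 3.831418 mcg/mL = 415.1324 mL/hr
Duration = 261 mL ÷ 415.1324 mL/hr = 0.6287151 hr

0.6 hours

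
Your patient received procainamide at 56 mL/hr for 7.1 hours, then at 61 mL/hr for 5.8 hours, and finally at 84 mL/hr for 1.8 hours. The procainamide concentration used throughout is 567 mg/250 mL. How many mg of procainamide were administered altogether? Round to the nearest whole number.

Concentration = 567 mg ÷ 250 mL = 2.268 mg/mL
Stage 1: 56 mL/hr × 7.1 hr = 397.6 mL → 397.6 mL × 2.268 mg/mL = 901.7568 mg
Stage 2: 61 mL/hr × 5.8 hr = 353.8 mL → 353.8 mL × 2.268 mg/mL = 802.4184 mg
Stage 3: 84 mL/hr × 1.8 hr = 151.2 mL → 151.2 mL × 2.268 mg/mL = 342.9216 mg
Total = 901.7568 + 802.4184 + 342.9216 = 2047.097 mg

2047 mg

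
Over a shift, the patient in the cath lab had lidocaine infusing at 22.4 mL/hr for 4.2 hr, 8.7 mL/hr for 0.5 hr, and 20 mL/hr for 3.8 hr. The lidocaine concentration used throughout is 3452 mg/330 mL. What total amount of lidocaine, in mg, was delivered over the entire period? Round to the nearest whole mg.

1825 mg

Concentration = 3452 mg ÷ 330 mL = 10.46061 mg/mL
Stage 1: 22.4 mL/hr × 4.2 hr = 94.08 mL → 94.08 mL × 10.46061 mg/mL = 984.1338 mg
Stage 2: 8.7 mL/hr × 0.5 hr = 4.35 mL → 4.35 mL × 10.46061 mg/mL = 45.50364 mg
Stage 3: 20 mL/hr × 3.8 hr = 76 mL → 76 mL × 10.46061 mg/mL = 795.0061 mg
Total = 984.1338 + 45.50364 + 795.0061 = 1824.644 mg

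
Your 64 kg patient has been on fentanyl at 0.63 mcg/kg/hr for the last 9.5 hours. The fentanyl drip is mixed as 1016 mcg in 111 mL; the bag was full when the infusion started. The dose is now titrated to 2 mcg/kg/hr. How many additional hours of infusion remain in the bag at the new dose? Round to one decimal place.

4.9 hours

Initial rate:
Dose = 0.63 mcg/kg/hr × 64 kg = 40.32 mcg/hr
Concentration = 1016 mcg ÷ 111 mL = 9.153153 mcg/mL
Rate = 40.32 mcg/hr ÷ 9.153153 mcg/mL = 4.405039 mL/hr
Volume infused so far = 4.405039 mL/hr × 9.5 hr = 41.84787 mL
Volume remaining = 111 − 41.84787 = 69.15213 mL
New rate:
Dose = 2 mcg/kg/hr × 64 kg = 128 mcg/hr
Rate = 128 mcg/hr ÷ 9.153153 mcg/mL = 13.98425 mL/hr
Time remaining = 69.15213 mL ÷ 13.98425 mL/hr = 4.945 hr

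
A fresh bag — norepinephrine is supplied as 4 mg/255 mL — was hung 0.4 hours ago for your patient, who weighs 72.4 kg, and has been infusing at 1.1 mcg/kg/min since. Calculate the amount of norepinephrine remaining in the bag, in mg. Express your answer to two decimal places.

Dose = 1.1 mcg/kg/min × 72.4 kg = 79.64 mcg/min
79.64 mcg/min × 60 min/hr = 4778.4 mcg/hr
Concentration = 4 mg ÷ 255 mL = 0.01568627 mg/mL = 15.68627 mcg/mL
Rate = 4778.4 mcg/hr ÷ 15.68627 mcg/mL = 304.623 mL/hr
Volume infused = 304.623 mL/hr × 0.4 hr = 121.8492 mL
Volume remaining = 255 − 121.8492 = 133.1508 mL
Drug remaining = 133.1508 mL × 15.68627 mcg/mL = 2088.64 mcg = 2.08864 mg

2.09 mg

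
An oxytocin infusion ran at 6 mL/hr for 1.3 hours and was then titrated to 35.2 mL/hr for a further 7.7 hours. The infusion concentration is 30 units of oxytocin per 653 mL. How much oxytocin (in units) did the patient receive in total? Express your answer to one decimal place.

Concentration = 30 units ÷ 653 mL = 0.04594181 units/mL
Stage 1: 6 mL/hr × 1.3 hr = 7.8 mL → 7.8 mL × 0.04594181 units/mL = 0.3583461 units
Stage 2: 35.2 mL/hr × 7.7 hr = 271.04 mL → 271.04 mL × 0.04594181 units/mL = 12.45207 units
Total = 0.3583461 + 12.45207 = 12.81041 units

12.8 units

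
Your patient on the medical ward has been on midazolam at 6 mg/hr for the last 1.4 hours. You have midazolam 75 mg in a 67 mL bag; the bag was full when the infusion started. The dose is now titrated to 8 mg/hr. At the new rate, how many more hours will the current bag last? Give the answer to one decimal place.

8.3 hours

Initial rate:
Concentration = 75 mg ÷ 67 mL = 1.119403 mg/mL
Rate = 6 mg/hr ÷ 1.119403 mg/mL = 5.36 mL/hr
Volume infused so far = 5.36 mL/hr × 1.4 hr = 7.504 mL
Volume remaining = 67 − 7.504 = 59.496 mL
New rate:
Rate = 8 mg/hr ÷ 1.119403 mg/mL = 7.146667 mL/hr
Time remaining = 59.496 mL ÷ 7.146667 mL/hr = 8.325 hr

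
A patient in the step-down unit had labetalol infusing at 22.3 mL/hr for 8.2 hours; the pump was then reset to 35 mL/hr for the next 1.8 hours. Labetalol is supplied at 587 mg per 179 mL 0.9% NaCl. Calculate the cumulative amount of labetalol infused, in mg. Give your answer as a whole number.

806 mg

Concentration = 587 mg ÷ 179 mL = 3.27933 mg/mL
Stage 1: 22.3 mL/hr × 8.2 hr = 182.86 mL → 182.86 mL × 3.27933 mg/mL = 599.6582 mg
Stage 2: 35 mL/hr × 1.8 hr = 63 mL → 63 mL × 3.27933 mg/mL = 206.5978 mg
Total = 599.6582 + 206.5978 = 806.256 mg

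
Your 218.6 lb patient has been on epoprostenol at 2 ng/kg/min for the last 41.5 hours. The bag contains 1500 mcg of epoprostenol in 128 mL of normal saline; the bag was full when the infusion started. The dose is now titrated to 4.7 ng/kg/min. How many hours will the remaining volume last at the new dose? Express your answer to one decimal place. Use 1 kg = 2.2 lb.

Initial rate:
Weight = 218.6 lb ÷ 2.2 lb/kg = 99.36364 kg
Dose = 2 ng/kg/min × 99.36364 kg = 198.7273 ng/min
198.7273 ng/min × 60 min/hr = 11923.64 ng/hr
Concentration = 1500 mcg ÷ 128 mL = 11.71875 mcg/mL = 11718.75 ng/mL
Rate = 11923.64 ng/hr ÷ 11718.75 ng/mL = 1.017484 mL/hr
Volume infused so far = 1.017484 mL/hr × 41.5 hr = 42.22557 mL
Volume remaining = 128 − 42.22557 = 85.77443 mL
New rate:
Dose = 4.7 ng/kg/min × 99.36364 kg = 467.0091 ng/min
467.0091 ng/min × 60 min/hr = 28020.55 ng/hr
Rate = 28020.55 ng/hr ÷ 11718.75 ng/mL = 2.391087 mL/hr
Time remaining = 85.77443 mL ÷ 2.391087 mL/hr = 35.87257 hr

35.9 hours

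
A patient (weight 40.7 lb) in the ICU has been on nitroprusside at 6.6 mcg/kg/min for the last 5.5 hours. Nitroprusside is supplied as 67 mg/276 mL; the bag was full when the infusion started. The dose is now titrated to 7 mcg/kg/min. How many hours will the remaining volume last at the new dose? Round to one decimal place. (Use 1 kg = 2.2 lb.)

3.4 hours

Initial rate:
Weight = 40.7 lb ÷ 2.2 lb/kg = 18.5 kg
Dose = 6.6 mcg/kg/min × 18.5 kg = 122.1 mcg/min
122.1 mcg/min × 60 min/hr = 7326 mcg/hr
Concentration = 67 mg ÷ 276 mL = 0.2427536 mg/mL = 242.7536 mcg/mL
Rate = 7326 mcg/hr ÷ 242.7536 mcg/mL = 30.17875 mL/hr
Volume infused so far = 30.17875 mL/hr × 5.5 hr = 165.9831 mL
Volume remaining = 276 − 165.9831 = 110.0169 mL
New rate:
Dose = 7 mcg/kg/min × 18.5 kg = 129.5 mcg/min
129.5 mcg/min × 60 min/hr = 7770 mcg/hr
Rate = 7770 mcg/hr ÷ 242.7536 mcg/mL = 32.00776 mL/hr
Time remaining = 110.0169 mL ÷ 32.00776 mL/hr = 3.437194 hr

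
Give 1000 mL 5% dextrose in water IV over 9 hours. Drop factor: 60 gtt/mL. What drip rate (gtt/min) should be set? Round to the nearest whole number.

111 gtt/min

1000 mL ÷ (9 hr × 60 = 540 min) = 1.851852 mL/min
1.851852 mL/min × 60 gtt/mL = 111.1111 gtt/min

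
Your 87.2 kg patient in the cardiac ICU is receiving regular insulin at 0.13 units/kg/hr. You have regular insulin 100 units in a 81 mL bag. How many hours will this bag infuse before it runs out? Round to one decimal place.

8.8 hours

Dose = 0.13 units/kg/hr × 87.2 kg = 11.336 units/hr
Concentration = 100 units ÷ 81 mL = 1.234568 units/mL
Rate = 11.336 units/hr ÷ 1.234568 units/mL = 9.18216 mL/hr
Duration = 81 mL ÷ 9.18216 mL/hr = 8.821454 hr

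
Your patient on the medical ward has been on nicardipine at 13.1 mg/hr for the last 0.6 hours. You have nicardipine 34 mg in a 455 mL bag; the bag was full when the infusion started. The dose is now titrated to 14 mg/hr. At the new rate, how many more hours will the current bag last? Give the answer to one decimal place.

1.9 hours

Initial rate:
Concentration = 34 mg ÷ 455 mL = 0.07472527 mg/mL
Rate = 13.1 mg/hr ÷ 0.07472527 mg/mL = 175.3088 mL/hr
Volume infused so far = 175.3088 mL/hr × 0.6 hr = 105.1853 mL
Volume remaining = 455 − 105.1853 = 349.8147 mL
New rate:
Rate = 14 mg/hr ÷ 0.07472527 mg/mL = 187.3529 mL/hr
Time remaining = 349.8147 mL ÷ 187.3529 mL/hr = 1.867143 hr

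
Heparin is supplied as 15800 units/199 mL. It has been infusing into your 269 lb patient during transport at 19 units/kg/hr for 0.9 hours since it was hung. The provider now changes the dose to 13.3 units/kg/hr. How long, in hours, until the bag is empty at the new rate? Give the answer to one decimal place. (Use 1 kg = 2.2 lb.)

Initial rate:
Weight = 269 lb ÷ 2.2 lb/kg = 122.2727 kg
Dose = 19 units/kg/hr × 122.2727 kg = 2323.182 units/hr
Concentration = 15800 units ÷ 199 mL = 79.39698 units/mL
Rate = 2323.182 units/hr ÷ 79.39698 units/mL = 29.26033 mL/hr
Volume infused so far = 29.26033 mL/hr × 0.9 hr = 26.3343 mL
Volume remaining = 199 − 26.3343 = 172.6657 mL
New rate:
Dose = 13.3 units/kg/hr × 122.2727 kg = 1626.227 units/hr
Rate = 1626.227 units/hr ÷ 79.39698 units/mL = 20.48223 mL/hr
Time remaining = 172.6657 mL ÷ 20.48223 mL/hr = 8.430025 hr

8.4 hours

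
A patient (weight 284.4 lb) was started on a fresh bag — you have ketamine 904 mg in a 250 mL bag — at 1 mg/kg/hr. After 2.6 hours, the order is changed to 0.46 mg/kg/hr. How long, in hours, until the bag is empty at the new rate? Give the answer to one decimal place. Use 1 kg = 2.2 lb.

Initial rate:
Weight = 284.4 lb ÷ 2.2 lb/kg = 129.2727 kg
Dose = 1 mg/kg/hr × 129.2727 kg = 129.2727 mg/hr
Concentration = 904 mg ÷ 250 mL = 3.616 mg/mL
Rate = 129.2727 mg/hr ÷ 3.616 mg/mL = 35.7502 mL/hr
Volume infused so far = 35.7502 mL/hr × 2.6 hr = 92.95052 mL
Volume remaining = 250 − 92.95052 = 157.0495 mL
New rate:
Dose = 0.46 mg/kg/hr × 129.2727 kg = 59.46545 mg/hr
Rate = 59.46545 mg/hr ÷ 3.616 mg/mL = 16.44509 mL/hr
Time remaining = 157.0495 mL ÷ 16.44509 mL/hr = 9.54993 hr

9.5 hours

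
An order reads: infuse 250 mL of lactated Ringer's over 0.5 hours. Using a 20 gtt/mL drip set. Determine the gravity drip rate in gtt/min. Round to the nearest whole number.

250 mL ÷ (0.5 hr × 60 = 30 min) = 8.333333 mL/min
8.333333 mL/min × 20 gtt/mL = 166.6667 gtt/min

167 gtt/min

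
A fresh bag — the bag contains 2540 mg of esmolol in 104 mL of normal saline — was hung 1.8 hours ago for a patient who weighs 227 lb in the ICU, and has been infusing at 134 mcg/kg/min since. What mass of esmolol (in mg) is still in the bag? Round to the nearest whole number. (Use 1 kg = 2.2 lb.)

1047 mg

Weight = 227 lb ÷ 2.2 lb/kg = 103.1818 kg
Dose = 134 mcg/kg/min × 103.1818 kg = 13826.36 mcg/min
13826.36 mcg/min × 60 min/hr = 829581.8 mcg/hr
Concentration = 2540 mg ÷ 104 mL = 24.42308 mg/mL = 24423.08 mcg/mL
Rate = 829581.8 mcg/hr ÷ 24423.08 mcg/mL = 33.96713 mL/hr
Volume infused = 33.96713 mL/hr × 1.8 hr = 61.14083 mL
Volume remaining = 104 − 61.14083 = 42.85917 mL
Drug remaining = 42.85917 mL × 24423.08 mcg/mL = 1046753 mcg = 1046.753 mg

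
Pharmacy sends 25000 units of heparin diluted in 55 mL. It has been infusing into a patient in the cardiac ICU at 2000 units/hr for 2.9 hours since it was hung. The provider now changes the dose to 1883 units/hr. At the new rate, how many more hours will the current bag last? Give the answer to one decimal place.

Initial rate:
Concentration = 25000 units ÷ 55 mL = 454.5455 units/mL
Rate = 2000 units/hr ÷ 454.5455 units/mL = 4.4 mL/hr
Volume infused so far = 4.4 mL/hr × 2.9 hr = 12.76 mL
Volume remaining = 55 − 12.76 = 42.24 mL
New rate:
Rate = 1883 units/hr ÷ 454.5455 units/mL = 4.1426 mL/hr
Time remaining = 42.24 mL ÷ 4.1426 mL/hr = 10.19649 hr

10.2 hours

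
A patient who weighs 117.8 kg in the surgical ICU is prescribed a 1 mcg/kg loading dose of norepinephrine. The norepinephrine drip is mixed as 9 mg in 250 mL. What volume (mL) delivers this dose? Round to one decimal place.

Dose = 1 mcg/kg × 117.8 kg = 117.8 mcg
Concentration = 9 mg ÷ 250 mL = 0.036 mg/mL = 36 mcg/mL
Volume = 117.8 mcg ÷ 36 mcg/mL = 3.272222 mL

3.3 mL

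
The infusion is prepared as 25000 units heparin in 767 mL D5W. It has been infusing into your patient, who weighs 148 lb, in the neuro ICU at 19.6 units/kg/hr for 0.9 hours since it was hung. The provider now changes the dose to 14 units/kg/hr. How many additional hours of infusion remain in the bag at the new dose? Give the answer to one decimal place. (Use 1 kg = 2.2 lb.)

Initial rate:
Weight = 148 lb ÷ 2.2 lb/kg = 67.27273 kg
Dose = 19.6 units/kg/hr × 67.27273 kg = 1318.545 units/hr
Concentration = 25000 units ÷ 767 mL = 32.59452 units/mL
Rate = 1318.545 units/hr ÷ 32.59452 units/mL = 40.45297 mL/hr
Volume infused so far = 40.45297 mL/hr × 0.9 hr = 36.40768 mL
Volume remaining = 767 − 36.40768 = 730.5923 mL
New rate:
Dose = 14 units/kg/hr × 67.27273 kg = 941.8182 units/hr
Rate = 941.8182 units/hr ÷ 32.59452 units/mL = 28.89498 mL/hr
Time remaining = 730.5923 mL ÷ 28.89498 mL/hr = 25.2844 hr

25.3 hours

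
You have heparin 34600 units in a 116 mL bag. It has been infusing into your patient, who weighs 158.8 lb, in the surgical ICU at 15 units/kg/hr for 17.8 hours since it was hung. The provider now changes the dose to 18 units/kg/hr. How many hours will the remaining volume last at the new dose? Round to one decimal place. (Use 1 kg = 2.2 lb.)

Initial rate:
Weight = 158.8 lb ÷ 2.2 lb/kg = 72.18182 kg
Dose = 15 units/kg/hr × 72.18182 kg = 1082.727 units/hr
Concentration = 34600 units ÷ 116 mL = 298.2759 units/mL
Rate = 1082.727 units/hr ÷ 298.2759 units/mL = 3.629953 mL/hr
Volume infused so far = 3.629953 mL/hr × 17.8 hr = 64.61316 mL
Volume remaining = 116 − 64.61316 = 51.38684 mL
New rate:
Dose = 18 units/kg/hr × 72.18182 kg = 1299.273 units/hr
Rate = 1299.273 units/hr ÷ 298.2759 units/mL = 4.355943 mL/hr
Time remaining = 51.38684 mL ÷ 4.355943 mL/hr = 11.79695 hr

11.8 hours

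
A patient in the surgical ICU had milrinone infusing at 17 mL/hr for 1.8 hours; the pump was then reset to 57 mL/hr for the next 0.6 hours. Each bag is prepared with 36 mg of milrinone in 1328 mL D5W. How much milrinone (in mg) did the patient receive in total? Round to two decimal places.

1.76 mg

Concentration = 36 mg ÷ 1328 mL = 0.02710843 mg/mL
Stage 1: 17 mL/hr × 1.8 hr = 30.6 mL → 30.6 mL × 0.02710843 mg/mL = 0.8295181 mg
Stage 2: 57 mL/hr × 0.6 hr = 34.2 mL → 34.2 mL × 0.02710843 mg/mL = 0.9271084 mg
Total = 0.8295181 + 0.9271084 = 1.756627 mg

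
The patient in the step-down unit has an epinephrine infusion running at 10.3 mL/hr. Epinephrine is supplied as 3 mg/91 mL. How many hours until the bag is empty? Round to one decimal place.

Duration = 91 mL ÷ 10.3 mL/hr = 8.834951 hr

8.8 hours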